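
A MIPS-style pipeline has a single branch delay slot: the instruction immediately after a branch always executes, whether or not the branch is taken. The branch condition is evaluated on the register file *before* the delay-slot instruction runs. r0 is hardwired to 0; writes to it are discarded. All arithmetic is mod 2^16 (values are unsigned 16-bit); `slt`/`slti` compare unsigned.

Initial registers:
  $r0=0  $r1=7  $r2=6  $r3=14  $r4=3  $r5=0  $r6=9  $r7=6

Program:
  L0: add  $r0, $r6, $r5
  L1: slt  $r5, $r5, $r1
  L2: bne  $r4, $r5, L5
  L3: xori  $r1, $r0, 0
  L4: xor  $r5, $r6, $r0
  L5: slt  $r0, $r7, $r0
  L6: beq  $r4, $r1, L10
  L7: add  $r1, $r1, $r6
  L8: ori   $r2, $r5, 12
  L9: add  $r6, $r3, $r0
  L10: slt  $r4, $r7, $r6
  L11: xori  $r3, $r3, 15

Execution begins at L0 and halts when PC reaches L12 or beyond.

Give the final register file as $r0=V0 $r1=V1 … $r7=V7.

PC=0  add  $r0, $r6, $r5     | $r0=0 $r1=7 $r2=6 $r3=14 $r4=3 $r5=0 $r6=9 $r7=6
PC=1  slt  $r5, $r5, $r1     | $r0=0 $r1=7 $r2=6 $r3=14 $r4=3 $r5=1 $r6=9 $r7=6
PC=2  bne  $r4, $r5, L5      | $r0=0 $r1=7 $r2=6 $r3=14 $r4=3 $r5=1 $r6=9 $r7=6  [TAKEN]
PC=3  xori  $r1, $r0, 0      | $r0=0 $r1=0 $r2=6 $r3=14 $r4=3 $r5=1 $r6=9 $r7=6
PC=5  slt  $r0, $r7, $r0     | $r0=0 $r1=0 $r2=6 $r3=14 $r4=3 $r5=1 $r6=9 $r7=6
PC=6  beq  $r4, $r1, L10     | $r0=0 $r1=0 $r2=6 $r3=14 $r4=3 $r5=1 $r6=9 $r7=6  [not taken]
PC=7  add  $r1, $r1, $r6     | $r0=0 $r1=9 $r2=6 $r3=14 $r4=3 $r5=1 $r6=9 $r7=6
PC=8  ori   $r2, $r5, 12     | $r0=0 $r1=9 $r2=13 $r3=14 $r4=3 $r5=1 $r6=9 $r7=6
PC=9  add  $r6, $r3, $r0     | $r0=0 $r1=9 $r2=13 $r3=14 $r4=3 $r5=1 $r6=14 $r7=6
PC=10 slt  $r4, $r7, $r6     | $r0=0 $r1=9 $r2=13 $r3=14 $r4=1 $r5=1 $r6=14 $r7=6
PC=11 xori  $r3, $r3, 15     | $r0=0 $r1=9 $r2=13 $r3=1 $r4=1 $r5=1 $r6=14 $r7=6

$r0=0 $r1=9 $r2=13 $r3=1 $r4=1 $r5=1 $r6=14 $r7=6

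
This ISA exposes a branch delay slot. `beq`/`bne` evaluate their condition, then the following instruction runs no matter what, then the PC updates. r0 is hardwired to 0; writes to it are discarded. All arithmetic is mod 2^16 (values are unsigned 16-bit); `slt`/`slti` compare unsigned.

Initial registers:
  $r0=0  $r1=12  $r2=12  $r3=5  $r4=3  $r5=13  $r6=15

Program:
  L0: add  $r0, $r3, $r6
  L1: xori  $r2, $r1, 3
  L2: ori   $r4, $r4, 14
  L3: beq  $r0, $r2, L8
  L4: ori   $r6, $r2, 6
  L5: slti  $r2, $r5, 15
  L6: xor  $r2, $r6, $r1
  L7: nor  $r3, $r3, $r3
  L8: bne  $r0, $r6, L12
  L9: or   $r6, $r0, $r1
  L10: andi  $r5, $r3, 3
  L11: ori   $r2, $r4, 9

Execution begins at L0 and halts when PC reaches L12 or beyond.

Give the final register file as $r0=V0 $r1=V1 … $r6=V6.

  step pc=0: add  $r0, $r3, $r6  regs=(0,12,12,5,3,13,15)
  step pc=1: xori  $r2, $r1, 3  regs=(0,12,15,5,3,13,15)
  step pc=2: ori   $r4, $r4, 14  regs=(0,12,15,5,15,13,15)
  step pc=3: beq  $r0, $r2, L8  cond=F  regs=(0,12,15,5,15,13,15)
  step pc=4: ori   $r6, $r2, 6  regs=(0,12,15,5,15,13,15)
  step pc=5: slti  $r2, $r5, 15  regs=(0,12,1,5,15,13,15)
  step pc=6: xor  $r2, $r6, $r1  regs=(0,12,3,5,15,13,15)
  step pc=7: nor  $r3, $r3, $r3  regs=(0,12,3,65530,15,13,15)
  step pc=8: bne  $r0, $r6, L12  cond=T  regs=(0,12,3,65530,15,13,15)
  step pc=9: or   $r6, $r0, $r1  regs=(0,12,3,65530,15,13,12)

$r0=0 $r1=12 $r2=3 $r3=65530 $r4=15 $r5=13 $r6=12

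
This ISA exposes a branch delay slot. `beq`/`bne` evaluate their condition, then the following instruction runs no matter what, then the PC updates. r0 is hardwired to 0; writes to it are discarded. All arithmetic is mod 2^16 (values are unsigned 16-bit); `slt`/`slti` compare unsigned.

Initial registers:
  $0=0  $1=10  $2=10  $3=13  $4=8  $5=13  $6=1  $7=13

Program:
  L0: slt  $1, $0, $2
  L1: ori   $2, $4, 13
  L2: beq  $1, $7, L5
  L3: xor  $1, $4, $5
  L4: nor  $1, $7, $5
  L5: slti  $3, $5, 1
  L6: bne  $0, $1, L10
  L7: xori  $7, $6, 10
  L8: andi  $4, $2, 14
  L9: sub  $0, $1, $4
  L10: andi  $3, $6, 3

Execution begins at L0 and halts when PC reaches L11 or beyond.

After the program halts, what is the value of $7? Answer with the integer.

11

  step pc=0: slt  $1, $0, $2  regs=(0,1,10,13,8,13,1,13)
  step pc=1: ori   $2, $4, 13  regs=(0,1,13,13,8,13,1,13)
  step pc=2: beq  $1, $7, L5  cond=F  regs=(0,1,13,13,8,13,1,13)
  step pc=3: xor  $1, $4, $5  regs=(0,5,13,13,8,13,1,13)
  step pc=4: nor  $1, $7, $5  regs=(0,65522,13,13,8,13,1,13)
  step pc=5: slti  $3, $5, 1  regs=(0,65522,13,0,8,13,1,13)
  step pc=6: bne  $0, $1, L10  cond=T  regs=(0,65522,13,0,8,13,1,13)
  step pc=7: xori  $7, $6, 10  regs=(0,65522,13,0,8,13,1,11)
  step pc=10: andi  $3, $6, 3  regs=(0,65522,13,1,8,13,1,11)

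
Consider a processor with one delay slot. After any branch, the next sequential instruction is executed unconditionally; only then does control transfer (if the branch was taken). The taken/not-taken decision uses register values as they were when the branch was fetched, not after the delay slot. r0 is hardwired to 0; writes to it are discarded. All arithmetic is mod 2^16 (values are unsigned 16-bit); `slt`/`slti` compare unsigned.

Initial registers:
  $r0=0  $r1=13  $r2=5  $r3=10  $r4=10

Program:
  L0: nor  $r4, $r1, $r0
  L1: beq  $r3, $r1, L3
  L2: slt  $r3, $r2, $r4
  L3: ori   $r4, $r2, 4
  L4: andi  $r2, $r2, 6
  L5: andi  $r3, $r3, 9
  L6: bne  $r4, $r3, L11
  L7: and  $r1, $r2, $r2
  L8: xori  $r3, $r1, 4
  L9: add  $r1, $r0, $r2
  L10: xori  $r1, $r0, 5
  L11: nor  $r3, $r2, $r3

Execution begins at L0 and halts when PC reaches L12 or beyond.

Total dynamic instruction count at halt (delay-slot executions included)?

  step pc=0: nor  $r4, $r1, $r0  regs=(0,13,5,10,65522)
  step pc=1: beq  $r3, $r1, L3  cond=F  regs=(0,13,5,10,65522)
  step pc=2: slt  $r3, $r2, $r4  regs=(0,13,5,1,65522)
  step pc=3: ori   $r4, $r2, 4  regs=(0,13,5,1,5)
  step pc=4: andi  $r2, $r2, 6  regs=(0,13,4,1,5)
  step pc=5: andi  $r3, $r3, 9  regs=(0,13,4,1,5)
  step pc=6: bne  $r4, $r3, L11  cond=T  regs=(0,13,4,1,5)
  step pc=7: and  $r1, $r2, $r2  regs=(0,4,4,1,5)
  step pc=11: nor  $r3, $r2, $r3  regs=(0,4,4,65530,5)

9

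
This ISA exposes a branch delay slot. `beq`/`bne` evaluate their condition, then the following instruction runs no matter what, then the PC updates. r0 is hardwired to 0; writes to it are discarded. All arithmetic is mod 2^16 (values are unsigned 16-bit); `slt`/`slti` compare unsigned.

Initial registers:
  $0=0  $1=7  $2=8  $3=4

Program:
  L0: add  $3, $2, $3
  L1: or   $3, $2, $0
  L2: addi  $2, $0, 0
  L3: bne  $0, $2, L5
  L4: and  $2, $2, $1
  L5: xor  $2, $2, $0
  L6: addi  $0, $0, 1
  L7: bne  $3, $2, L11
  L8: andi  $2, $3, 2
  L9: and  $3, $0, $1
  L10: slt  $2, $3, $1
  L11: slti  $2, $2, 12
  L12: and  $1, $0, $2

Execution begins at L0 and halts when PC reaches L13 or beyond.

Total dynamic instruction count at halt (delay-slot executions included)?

11

PC=0  add  $3, $2, $3        | $0=0 $1=7 $2=8 $3=12
PC=1  or   $3, $2, $0        | $0=0 $1=7 $2=8 $3=8
PC=2  addi  $2, $0, 0        | $0=0 $1=7 $2=0 $3=8
PC=3  bne  $0, $2, L5        | $0=0 $1=7 $2=0 $3=8  [not taken]
PC=4  and  $2, $2, $1        | $0=0 $1=7 $2=0 $3=8
PC=5  xor  $2, $2, $0        | $0=0 $1=7 $2=0 $3=8
PC=6  addi  $0, $0, 1        | $0=0 $1=7 $2=0 $3=8
PC=7  bne  $3, $2, L11       | $0=0 $1=7 $2=0 $3=8  [TAKEN]
PC=8  andi  $2, $3, 2        | $0=0 $1=7 $2=0 $3=8
PC=11 slti  $2, $2, 12       | $0=0 $1=7 $2=1 $3=8
PC=12 and  $1, $0, $2        | $0=0 $1=0 $2=1 $3=8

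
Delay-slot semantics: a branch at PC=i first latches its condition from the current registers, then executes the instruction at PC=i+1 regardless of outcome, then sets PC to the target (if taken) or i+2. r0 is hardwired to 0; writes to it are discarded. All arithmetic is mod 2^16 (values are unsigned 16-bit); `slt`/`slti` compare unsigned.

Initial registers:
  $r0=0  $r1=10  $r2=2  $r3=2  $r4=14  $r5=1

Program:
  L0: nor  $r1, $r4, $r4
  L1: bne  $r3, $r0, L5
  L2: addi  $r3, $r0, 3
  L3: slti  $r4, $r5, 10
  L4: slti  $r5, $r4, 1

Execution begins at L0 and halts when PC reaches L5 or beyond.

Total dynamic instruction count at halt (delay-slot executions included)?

3

PC=0  nor  $r1, $r4, $r4     | $r0=0 $r1=65521 $r2=2 $r3=2 $r4=14 $r5=1
PC=1  bne  $r3, $r0, L5      | $r0=0 $r1=65521 $r2=2 $r3=2 $r4=14 $r5=1  [TAKEN]
PC=2  addi  $r3, $r0, 3      | $r0=0 $r1=65521 $r2=2 $r3=3 $r4=14 $r5=1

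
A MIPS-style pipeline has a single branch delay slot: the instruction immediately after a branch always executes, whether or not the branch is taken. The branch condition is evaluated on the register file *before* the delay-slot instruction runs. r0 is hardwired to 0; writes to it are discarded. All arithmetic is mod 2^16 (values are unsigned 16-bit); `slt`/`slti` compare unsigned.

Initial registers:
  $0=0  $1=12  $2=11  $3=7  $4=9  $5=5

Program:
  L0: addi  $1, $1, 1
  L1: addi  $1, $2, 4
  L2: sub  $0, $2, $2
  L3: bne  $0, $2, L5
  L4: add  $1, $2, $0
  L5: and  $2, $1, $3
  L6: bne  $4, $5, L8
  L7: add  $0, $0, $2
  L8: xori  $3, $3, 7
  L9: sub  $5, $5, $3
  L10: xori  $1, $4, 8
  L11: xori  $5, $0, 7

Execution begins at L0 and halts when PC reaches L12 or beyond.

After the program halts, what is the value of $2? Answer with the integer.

  step pc=0: addi  $1, $1, 1  regs=(0,13,11,7,9,5)
  step pc=1: addi  $1, $2, 4  regs=(0,15,11,7,9,5)
  step pc=2: sub  $0, $2, $2  regs=(0,15,11,7,9,5)
  step pc=3: bne  $0, $2, L5  cond=T  regs=(0,15,11,7,9,5)
  step pc=4: add  $1, $2, $0  regs=(0,11,11,7,9,5)
  step pc=5: and  $2, $1, $3  regs=(0,11,3,7,9,5)
  step pc=6: bne  $4, $5, L8  cond=T  regs=(0,11,3,7,9,5)
  step pc=7: add  $0, $0, $2  regs=(0,11,3,7,9,5)
  step pc=8: xori  $3, $3, 7  regs=(0,11,3,0,9,5)
  step pc=9: sub  $5, $5, $3  regs=(0,11,3,0,9,5)
  step pc=10: xori  $1, $4, 8  regs=(0,1,3,0,9,5)
  step pc=11: xori  $5, $0, 7  regs=(0,1,3,0,9,7)

3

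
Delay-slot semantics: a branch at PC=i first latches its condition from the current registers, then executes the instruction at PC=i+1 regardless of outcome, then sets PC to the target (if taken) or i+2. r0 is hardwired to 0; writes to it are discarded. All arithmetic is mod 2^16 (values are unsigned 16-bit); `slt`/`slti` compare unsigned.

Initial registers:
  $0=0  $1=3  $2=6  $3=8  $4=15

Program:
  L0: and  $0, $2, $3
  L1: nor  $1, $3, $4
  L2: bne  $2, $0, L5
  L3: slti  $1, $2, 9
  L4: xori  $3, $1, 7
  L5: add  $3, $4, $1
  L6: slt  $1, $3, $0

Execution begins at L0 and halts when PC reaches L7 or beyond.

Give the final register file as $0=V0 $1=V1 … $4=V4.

  step pc=0: and  $0, $2, $3  regs=(0,3,6,8,15)
  step pc=1: nor  $1, $3, $4  regs=(0,65520,6,8,15)
  step pc=2: bne  $2, $0, L5  cond=T  regs=(0,65520,6,8,15)
  step pc=3: slti  $1, $2, 9  regs=(0,1,6,8,15)
  step pc=5: add  $3, $4, $1  regs=(0,1,6,16,15)
  step pc=6: slt  $1, $3, $0  regs=(0,0,6,16,15)

$0=0 $1=0 $2=6 $3=16 $4=15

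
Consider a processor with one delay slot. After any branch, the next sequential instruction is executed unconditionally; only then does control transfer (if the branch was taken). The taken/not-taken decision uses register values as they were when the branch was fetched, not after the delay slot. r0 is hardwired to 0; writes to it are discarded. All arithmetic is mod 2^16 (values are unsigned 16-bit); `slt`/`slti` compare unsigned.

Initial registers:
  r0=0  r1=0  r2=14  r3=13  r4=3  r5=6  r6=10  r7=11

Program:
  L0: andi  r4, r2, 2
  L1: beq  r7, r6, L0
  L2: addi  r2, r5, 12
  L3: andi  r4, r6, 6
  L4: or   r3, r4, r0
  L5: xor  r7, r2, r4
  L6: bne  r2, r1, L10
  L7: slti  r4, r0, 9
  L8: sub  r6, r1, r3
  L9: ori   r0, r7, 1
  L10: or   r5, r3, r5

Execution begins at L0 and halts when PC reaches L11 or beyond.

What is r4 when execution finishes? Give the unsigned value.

1

[0] andi  r4, r2, 2  →  {r0:0, r1:0, r2:14, r3:13, r4:2, r5:6, r6:10, r7:11}
[1] beq  r7, r6, L0  →  {r0:0, r1:0, r2:14, r3:13, r4:2, r5:6, r6:10, r7:11}  ⟨branch fallthrough⟩
[2] addi  r2, r5, 12  →  {r0:0, r1:0, r2:18, r3:13, r4:2, r5:6, r6:10, r7:11}
[3] andi  r4, r6, 6  →  {r0:0, r1:0, r2:18, r3:13, r4:2, r5:6, r6:10, r7:11}
[4] or   r3, r4, r0  →  {r0:0, r1:0, r2:18, r3:2, r4:2, r5:6, r6:10, r7:11}
[5] xor  r7, r2, r4  →  {r0:0, r1:0, r2:18, r3:2, r4:2, r5:6, r6:10, r7:16}
[6] bne  r2, r1, L10  →  {r0:0, r1:0, r2:18, r3:2, r4:2, r5:6, r6:10, r7:16}  ⟨branch taken⟩
[7] slti  r4, r0, 9  →  {r0:0, r1:0, r2:18, r3:2, r4:1, r5:6, r6:10, r7:16}
[10] or   r5, r3, r5  →  {r0:0, r1:0, r2:18, r3:2, r4:1, r5:6, r6:10, r7:16}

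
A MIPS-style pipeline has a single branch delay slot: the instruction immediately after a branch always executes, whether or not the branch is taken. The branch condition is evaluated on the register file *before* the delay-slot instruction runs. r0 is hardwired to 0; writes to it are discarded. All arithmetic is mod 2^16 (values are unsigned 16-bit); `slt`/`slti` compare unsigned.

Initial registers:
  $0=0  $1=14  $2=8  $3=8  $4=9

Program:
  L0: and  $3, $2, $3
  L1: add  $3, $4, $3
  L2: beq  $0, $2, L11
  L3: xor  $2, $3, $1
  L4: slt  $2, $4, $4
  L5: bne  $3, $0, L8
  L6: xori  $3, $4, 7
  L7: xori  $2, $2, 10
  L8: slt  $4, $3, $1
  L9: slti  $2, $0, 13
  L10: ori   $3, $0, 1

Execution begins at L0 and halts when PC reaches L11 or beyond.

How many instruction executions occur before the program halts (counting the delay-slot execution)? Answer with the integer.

#0 and  $3, $2, $3 ; 0/14/8/8/9
#1 add  $3, $4, $3 ; 0/14/8/17/9
#2 beq  $0, $2, L11 ; 0/14/8/17/9 ; →fallthru
#3 xor  $2, $3, $1 ; 0/14/31/17/9
#4 slt  $2, $4, $4 ; 0/14/0/17/9
#5 bne  $3, $0, L8 ; 0/14/0/17/9 ; →target
#6 xori  $3, $4, 7 ; 0/14/0/14/9
#8 slt  $4, $3, $1 ; 0/14/0/14/0
#9 slti  $2, $0, 13 ; 0/14/1/14/0
#10 ori   $3, $0, 1 ; 0/14/1/1/0

10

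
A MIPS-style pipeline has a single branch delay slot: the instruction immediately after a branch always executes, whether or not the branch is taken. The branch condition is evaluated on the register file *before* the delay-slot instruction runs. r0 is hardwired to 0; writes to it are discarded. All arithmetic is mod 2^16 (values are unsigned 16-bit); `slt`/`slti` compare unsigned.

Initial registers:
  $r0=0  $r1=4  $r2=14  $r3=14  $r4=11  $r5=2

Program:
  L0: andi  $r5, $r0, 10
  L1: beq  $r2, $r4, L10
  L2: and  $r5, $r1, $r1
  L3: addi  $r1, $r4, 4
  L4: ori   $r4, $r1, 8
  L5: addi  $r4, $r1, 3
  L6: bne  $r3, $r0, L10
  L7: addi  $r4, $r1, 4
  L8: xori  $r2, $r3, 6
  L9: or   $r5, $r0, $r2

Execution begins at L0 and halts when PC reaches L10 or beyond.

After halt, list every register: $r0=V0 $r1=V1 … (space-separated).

#0 andi  $r5, $r0, 10 ; 0/4/14/14/11/0
#1 beq  $r2, $r4, L10 ; 0/4/14/14/11/0 ; →fallthru
#2 and  $r5, $r1, $r1 ; 0/4/14/14/11/4
#3 addi  $r1, $r4, 4 ; 0/15/14/14/11/4
#4 ori   $r4, $r1, 8 ; 0/15/14/14/15/4
#5 addi  $r4, $r1, 3 ; 0/15/14/14/18/4
#6 bne  $r3, $r0, L10 ; 0/15/14/14/18/4 ; →target
#7 addi  $r4, $r1, 4 ; 0/15/14/14/19/4

$r0=0 $r1=15 $r2=14 $r3=14 $r4=19 $r5=4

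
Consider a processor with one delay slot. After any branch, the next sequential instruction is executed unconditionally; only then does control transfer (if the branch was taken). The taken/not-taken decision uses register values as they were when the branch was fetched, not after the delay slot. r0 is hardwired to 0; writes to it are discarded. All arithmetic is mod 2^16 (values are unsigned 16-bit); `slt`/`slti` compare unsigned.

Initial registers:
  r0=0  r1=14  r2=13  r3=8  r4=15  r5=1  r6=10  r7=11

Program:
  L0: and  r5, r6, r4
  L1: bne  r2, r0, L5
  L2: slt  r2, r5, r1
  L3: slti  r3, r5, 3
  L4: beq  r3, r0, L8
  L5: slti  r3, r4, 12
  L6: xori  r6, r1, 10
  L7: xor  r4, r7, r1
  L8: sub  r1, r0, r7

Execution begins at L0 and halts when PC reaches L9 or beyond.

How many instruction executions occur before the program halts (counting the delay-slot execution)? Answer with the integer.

PC=0  and  r5, r6, r4        | r0=0 r1=14 r2=13 r3=8 r4=15 r5=10 r6=10 r7=11
PC=1  bne  r2, r0, L5        | r0=0 r1=14 r2=13 r3=8 r4=15 r5=10 r6=10 r7=11  [TAKEN]
PC=2  slt  r2, r5, r1        | r0=0 r1=14 r2=1 r3=8 r4=15 r5=10 r6=10 r7=11
PC=5  slti  r3, r4, 12       | r0=0 r1=14 r2=1 r3=0 r4=15 r5=10 r6=10 r7=11
PC=6  xori  r6, r1, 10       | r0=0 r1=14 r2=1 r3=0 r4=15 r5=10 r6=4 r7=11
PC=7  xor  r4, r7, r1        | r0=0 r1=14 r2=1 r3=0 r4=5 r5=10 r6=4 r7=11
PC=8  sub  r1, r0, r7        | r0=0 r1=65525 r2=1 r3=0 r4=5 r5=10 r6=4 r7=11

7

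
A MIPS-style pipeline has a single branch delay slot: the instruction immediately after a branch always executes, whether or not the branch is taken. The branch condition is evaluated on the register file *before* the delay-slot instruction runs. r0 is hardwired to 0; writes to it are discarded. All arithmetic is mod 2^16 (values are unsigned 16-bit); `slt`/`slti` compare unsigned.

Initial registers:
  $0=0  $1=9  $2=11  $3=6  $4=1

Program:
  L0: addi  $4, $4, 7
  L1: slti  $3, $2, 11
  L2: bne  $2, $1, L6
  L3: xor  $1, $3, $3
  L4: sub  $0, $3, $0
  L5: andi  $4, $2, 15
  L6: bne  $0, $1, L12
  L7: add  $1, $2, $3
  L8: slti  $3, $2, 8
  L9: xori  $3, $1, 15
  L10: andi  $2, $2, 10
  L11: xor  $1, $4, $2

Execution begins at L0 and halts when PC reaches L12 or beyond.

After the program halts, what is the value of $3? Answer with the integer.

4

  step pc=0: addi  $4, $4, 7  regs=(0,9,11,6,8)
  step pc=1: slti  $3, $2, 11  regs=(0,9,11,0,8)
  step pc=2: bne  $2, $1, L6  cond=T  regs=(0,9,11,0,8)
  step pc=3: xor  $1, $3, $3  regs=(0,0,11,0,8)
  step pc=6: bne  $0, $1, L12  cond=F  regs=(0,0,11,0,8)
  step pc=7: add  $1, $2, $3  regs=(0,11,11,0,8)
  step pc=8: slti  $3, $2, 8  regs=(0,11,11,0,8)
  step pc=9: xori  $3, $1, 15  regs=(0,11,11,4,8)
  step pc=10: andi  $2, $2, 10  regs=(0,11,10,4,8)
  step pc=11: xor  $1, $4, $2  regs=(0,2,10,4,8)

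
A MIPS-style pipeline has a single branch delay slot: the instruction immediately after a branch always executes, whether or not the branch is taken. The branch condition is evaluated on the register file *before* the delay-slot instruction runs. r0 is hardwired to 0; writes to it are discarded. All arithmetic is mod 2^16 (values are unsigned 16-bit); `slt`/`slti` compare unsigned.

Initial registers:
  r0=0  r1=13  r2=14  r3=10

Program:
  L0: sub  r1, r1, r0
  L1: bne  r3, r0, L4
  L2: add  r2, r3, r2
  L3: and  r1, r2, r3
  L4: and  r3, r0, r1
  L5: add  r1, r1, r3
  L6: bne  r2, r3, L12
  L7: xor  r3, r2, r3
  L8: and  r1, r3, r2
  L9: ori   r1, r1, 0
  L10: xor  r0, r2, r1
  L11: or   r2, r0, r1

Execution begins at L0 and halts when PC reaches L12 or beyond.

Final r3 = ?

#0 sub  r1, r1, r0 ; 0/13/14/10
#1 bne  r3, r0, L4 ; 0/13/14/10 ; →target
#2 add  r2, r3, r2 ; 0/13/24/10
#4 and  r3, r0, r1 ; 0/13/24/0
#5 add  r1, r1, r3 ; 0/13/24/0
#6 bne  r2, r3, L12 ; 0/13/24/0 ; →target
#7 xor  r3, r2, r3 ; 0/13/24/24

24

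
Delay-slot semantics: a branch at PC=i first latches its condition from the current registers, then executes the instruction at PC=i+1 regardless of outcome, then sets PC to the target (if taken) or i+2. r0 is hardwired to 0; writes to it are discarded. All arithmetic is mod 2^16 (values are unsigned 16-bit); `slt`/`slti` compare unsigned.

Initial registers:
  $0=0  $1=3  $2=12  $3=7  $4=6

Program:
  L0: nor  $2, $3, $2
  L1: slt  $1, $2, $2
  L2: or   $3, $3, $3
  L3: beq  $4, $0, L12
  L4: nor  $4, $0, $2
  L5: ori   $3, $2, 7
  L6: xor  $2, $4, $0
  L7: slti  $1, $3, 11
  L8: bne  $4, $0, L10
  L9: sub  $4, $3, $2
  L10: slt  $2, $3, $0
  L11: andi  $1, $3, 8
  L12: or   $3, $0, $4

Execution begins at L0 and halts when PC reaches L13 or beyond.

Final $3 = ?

65512

  step pc=0: nor  $2, $3, $2  regs=(0,3,65520,7,6)
  step pc=1: slt  $1, $2, $2  regs=(0,0,65520,7,6)
  step pc=2: or   $3, $3, $3  regs=(0,0,65520,7,6)
  step pc=3: beq  $4, $0, L12  cond=F  regs=(0,0,65520,7,6)
  step pc=4: nor  $4, $0, $2  regs=(0,0,65520,7,15)
  step pc=5: ori   $3, $2, 7  regs=(0,0,65520,65527,15)
  step pc=6: xor  $2, $4, $0  regs=(0,0,15,65527,15)
  step pc=7: slti  $1, $3, 11  regs=(0,0,15,65527,15)
  step pc=8: bne  $4, $0, L10  cond=T  regs=(0,0,15,65527,15)
  step pc=9: sub  $4, $3, $2  regs=(0,0,15,65527,65512)
  step pc=10: slt  $2, $3, $0  regs=(0,0,0,65527,65512)
  step pc=11: andi  $1, $3, 8  regs=(0,0,0,65527,65512)
  step pc=12: or   $3, $0, $4  regs=(0,0,0,65512,65512)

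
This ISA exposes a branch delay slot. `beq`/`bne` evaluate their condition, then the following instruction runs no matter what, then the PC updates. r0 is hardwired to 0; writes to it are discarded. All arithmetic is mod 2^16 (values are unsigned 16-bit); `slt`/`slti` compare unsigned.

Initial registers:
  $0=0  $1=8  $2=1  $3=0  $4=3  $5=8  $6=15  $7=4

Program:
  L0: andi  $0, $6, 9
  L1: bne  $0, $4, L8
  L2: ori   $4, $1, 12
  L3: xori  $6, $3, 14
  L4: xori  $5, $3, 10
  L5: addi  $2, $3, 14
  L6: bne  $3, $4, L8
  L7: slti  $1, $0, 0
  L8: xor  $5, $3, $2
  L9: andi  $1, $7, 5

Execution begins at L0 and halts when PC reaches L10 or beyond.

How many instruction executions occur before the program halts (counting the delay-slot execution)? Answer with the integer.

5

PC=0  andi  $0, $6, 9        | $0=0 $1=8 $2=1 $3=0 $4=3 $5=8 $6=15 $7=4
PC=1  bne  $0, $4, L8        | $0=0 $1=8 $2=1 $3=0 $4=3 $5=8 $6=15 $7=4  [TAKEN]
PC=2  ori   $4, $1, 12       | $0=0 $1=8 $2=1 $3=0 $4=12 $5=8 $6=15 $7=4
PC=8  xor  $5, $3, $2        | $0=0 $1=8 $2=1 $3=0 $4=12 $5=1 $6=15 $7=4
PC=9  andi  $1, $7, 5        | $0=0 $1=4 $2=1 $3=0 $4=12 $5=1 $6=15 $7=4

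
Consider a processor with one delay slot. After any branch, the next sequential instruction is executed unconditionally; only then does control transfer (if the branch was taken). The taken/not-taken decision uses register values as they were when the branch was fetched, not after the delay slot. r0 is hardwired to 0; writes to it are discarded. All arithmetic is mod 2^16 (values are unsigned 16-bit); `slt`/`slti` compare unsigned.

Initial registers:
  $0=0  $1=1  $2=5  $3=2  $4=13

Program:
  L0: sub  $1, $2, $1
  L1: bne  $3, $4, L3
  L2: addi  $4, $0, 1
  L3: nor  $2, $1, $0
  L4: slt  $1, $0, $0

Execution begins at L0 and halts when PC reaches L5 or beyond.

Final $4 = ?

[0] sub  $1, $2, $1  →  {$0:0, $1:4, $2:5, $3:2, $4:13}
[1] bne  $3, $4, L3  →  {$0:0, $1:4, $2:5, $3:2, $4:13}  ⟨branch taken⟩
[2] addi  $4, $0, 1  →  {$0:0, $1:4, $2:5, $3:2, $4:1}
[3] nor  $2, $1, $0  →  {$0:0, $1:4, $2:65531, $3:2, $4:1}
[4] slt  $1, $0, $0  →  {$0:0, $1:0, $2:65531, $3:2, $4:1}

1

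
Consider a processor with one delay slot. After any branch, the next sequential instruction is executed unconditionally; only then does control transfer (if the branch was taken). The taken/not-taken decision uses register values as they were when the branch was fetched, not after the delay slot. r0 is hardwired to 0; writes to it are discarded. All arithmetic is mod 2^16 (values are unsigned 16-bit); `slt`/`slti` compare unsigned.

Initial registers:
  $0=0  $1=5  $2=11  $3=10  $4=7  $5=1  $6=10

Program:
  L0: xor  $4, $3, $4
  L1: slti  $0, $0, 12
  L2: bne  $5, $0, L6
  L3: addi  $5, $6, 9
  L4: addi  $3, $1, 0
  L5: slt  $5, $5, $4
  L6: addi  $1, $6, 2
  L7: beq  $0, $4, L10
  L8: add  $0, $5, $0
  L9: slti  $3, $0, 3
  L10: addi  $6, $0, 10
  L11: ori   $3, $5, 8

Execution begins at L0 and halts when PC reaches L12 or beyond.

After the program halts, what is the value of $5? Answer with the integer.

PC=0  xor  $4, $3, $4        | $0=0 $1=5 $2=11 $3=10 $4=13 $5=1 $6=10
PC=1  slti  $0, $0, 12       | $0=0 $1=5 $2=11 $3=10 $4=13 $5=1 $6=10
PC=2  bne  $5, $0, L6        | $0=0 $1=5 $2=11 $3=10 $4=13 $5=1 $6=10  [TAKEN]
PC=3  addi  $5, $6, 9        | $0=0 $1=5 $2=11 $3=10 $4=13 $5=19 $6=10
PC=6  addi  $1, $6, 2        | $0=0 $1=12 $2=11 $3=10 $4=13 $5=19 $6=10
PC=7  beq  $0, $4, L10       | $0=0 $1=12 $2=11 $3=10 $4=13 $5=19 $6=10  [not taken]
PC=8  add  $0, $5, $0        | $0=0 $1=12 $2=11 $3=10 $4=13 $5=19 $6=10
PC=9  slti  $3, $0, 3        | $0=0 $1=12 $2=11 $3=1 $4=13 $5=19 $6=10
PC=10 addi  $6, $0, 10       | $0=0 $1=12 $2=11 $3=1 $4=13 $5=19 $6=10
PC=11 ori   $3, $5, 8        | $0=0 $1=12 $2=11 $3=27 $4=13 $5=19 $6=10

19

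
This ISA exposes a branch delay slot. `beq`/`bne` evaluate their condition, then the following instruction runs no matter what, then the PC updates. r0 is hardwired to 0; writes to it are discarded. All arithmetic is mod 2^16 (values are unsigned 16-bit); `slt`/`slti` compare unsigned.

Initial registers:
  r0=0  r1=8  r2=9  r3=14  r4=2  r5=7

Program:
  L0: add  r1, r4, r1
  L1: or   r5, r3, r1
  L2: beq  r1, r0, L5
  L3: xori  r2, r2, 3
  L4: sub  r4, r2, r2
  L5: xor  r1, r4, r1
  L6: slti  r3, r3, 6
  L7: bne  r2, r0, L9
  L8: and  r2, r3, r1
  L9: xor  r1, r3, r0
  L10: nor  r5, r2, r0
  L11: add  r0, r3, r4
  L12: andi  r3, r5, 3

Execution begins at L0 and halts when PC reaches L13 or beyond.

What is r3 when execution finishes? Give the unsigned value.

3

PC=0  add  r1, r4, r1        | r0=0 r1=10 r2=9 r3=14 r4=2 r5=7
PC=1  or   r5, r3, r1        | r0=0 r1=10 r2=9 r3=14 r4=2 r5=14
PC=2  beq  r1, r0, L5        | r0=0 r1=10 r2=9 r3=14 r4=2 r5=14  [not taken]
PC=3  xori  r2, r2, 3        | r0=0 r1=10 r2=10 r3=14 r4=2 r5=14
PC=4  sub  r4, r2, r2        | r0=0 r1=10 r2=10 r3=14 r4=0 r5=14
PC=5  xor  r1, r4, r1        | r0=0 r1=10 r2=10 r3=14 r4=0 r5=14
PC=6  slti  r3, r3, 6        | r0=0 r1=10 r2=10 r3=0 r4=0 r5=14
PC=7  bne  r2, r0, L9        | r0=0 r1=10 r2=10 r3=0 r4=0 r5=14  [TAKEN]
PC=8  and  r2, r3, r1        | r0=0 r1=10 r2=0 r3=0 r4=0 r5=14
PC=9  xor  r1, r3, r0        | r0=0 r1=0 r2=0 r3=0 r4=0 r5=14
PC=10 nor  r5, r2, r0        | r0=0 r1=0 r2=0 r3=0 r4=0 r5=65535
PC=11 add  r0, r3, r4        | r0=0 r1=0 r2=0 r3=0 r4=0 r5=65535
PC=12 andi  r3, r5, 3        | r0=0 r1=0 r2=0 r3=3 r4=0 r5=65535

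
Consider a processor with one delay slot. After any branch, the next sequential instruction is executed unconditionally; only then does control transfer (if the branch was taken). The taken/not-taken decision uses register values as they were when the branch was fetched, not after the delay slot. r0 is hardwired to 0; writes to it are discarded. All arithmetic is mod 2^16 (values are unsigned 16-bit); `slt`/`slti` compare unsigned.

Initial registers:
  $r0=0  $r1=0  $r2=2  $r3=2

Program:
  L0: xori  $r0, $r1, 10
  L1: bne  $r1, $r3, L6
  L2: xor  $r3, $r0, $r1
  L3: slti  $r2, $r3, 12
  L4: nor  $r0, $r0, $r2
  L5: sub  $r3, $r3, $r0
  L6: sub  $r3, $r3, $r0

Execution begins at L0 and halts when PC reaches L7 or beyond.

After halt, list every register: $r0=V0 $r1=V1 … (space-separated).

$r0=0 $r1=0 $r2=2 $r3=0

[0] xori  $r0, $r1, 10  →  {$r0:0, $r1:0, $r2:2, $r3:2}
[1] bne  $r1, $r3, L6  →  {$r0:0, $r1:0, $r2:2, $r3:2}  ⟨branch taken⟩
[2] xor  $r3, $r0, $r1  →  {$r0:0, $r1:0, $r2:2, $r3:0}
[6] sub  $r3, $r3, $r0  →  {$r0:0, $r1:0, $r2:2, $r3:0}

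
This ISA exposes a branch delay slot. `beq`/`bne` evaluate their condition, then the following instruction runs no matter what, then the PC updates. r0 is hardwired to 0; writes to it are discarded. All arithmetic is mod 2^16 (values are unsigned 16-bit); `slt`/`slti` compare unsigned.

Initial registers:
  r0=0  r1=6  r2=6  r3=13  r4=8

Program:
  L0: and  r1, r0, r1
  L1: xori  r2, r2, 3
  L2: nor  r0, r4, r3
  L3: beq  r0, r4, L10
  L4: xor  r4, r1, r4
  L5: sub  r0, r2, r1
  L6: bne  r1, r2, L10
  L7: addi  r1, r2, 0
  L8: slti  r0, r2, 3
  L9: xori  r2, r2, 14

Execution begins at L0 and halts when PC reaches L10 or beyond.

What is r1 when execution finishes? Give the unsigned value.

[0] and  r1, r0, r1  →  {r0:0, r1:0, r2:6, r3:13, r4:8}
[1] xori  r2, r2, 3  →  {r0:0, r1:0, r2:5, r3:13, r4:8}
[2] nor  r0, r4, r3  →  {r0:0, r1:0, r2:5, r3:13, r4:8}
[3] beq  r0, r4, L10  →  {r0:0, r1:0, r2:5, r3:13, r4:8}  ⟨branch fallthrough⟩
[4] xor  r4, r1, r4  →  {r0:0, r1:0, r2:5, r3:13, r4:8}
[5] sub  r0, r2, r1  →  {r0:0, r1:0, r2:5, r3:13, r4:8}
[6] bne  r1, r2, L10  →  {r0:0, r1:0, r2:5, r3:13, r4:8}  ⟨branch taken⟩
[7] addi  r1, r2, 0  →  {r0:0, r1:5, r2:5, r3:13, r4:8}

5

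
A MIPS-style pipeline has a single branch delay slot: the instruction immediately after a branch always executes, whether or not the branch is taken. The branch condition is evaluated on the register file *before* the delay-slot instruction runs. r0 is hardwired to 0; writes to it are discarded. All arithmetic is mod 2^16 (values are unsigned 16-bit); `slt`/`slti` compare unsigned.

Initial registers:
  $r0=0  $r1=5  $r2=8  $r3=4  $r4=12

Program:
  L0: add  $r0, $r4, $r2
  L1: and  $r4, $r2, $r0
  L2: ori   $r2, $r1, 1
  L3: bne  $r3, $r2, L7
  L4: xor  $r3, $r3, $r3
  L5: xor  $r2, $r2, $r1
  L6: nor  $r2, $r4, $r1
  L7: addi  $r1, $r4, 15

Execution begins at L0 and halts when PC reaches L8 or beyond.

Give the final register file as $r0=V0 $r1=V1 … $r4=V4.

$r0=0 $r1=15 $r2=5 $r3=0 $r4=0

  step pc=0: add  $r0, $r4, $r2  regs=(0,5,8,4,12)
  step pc=1: and  $r4, $r2, $r0  regs=(0,5,8,4,0)
  step pc=2: ori   $r2, $r1, 1  regs=(0,5,5,4,0)
  step pc=3: bne  $r3, $r2, L7  cond=T  regs=(0,5,5,4,0)
  step pc=4: xor  $r3, $r3, $r3  regs=(0,5,5,0,0)
  step pc=7: addi  $r1, $r4, 15  regs=(0,15,5,0,0)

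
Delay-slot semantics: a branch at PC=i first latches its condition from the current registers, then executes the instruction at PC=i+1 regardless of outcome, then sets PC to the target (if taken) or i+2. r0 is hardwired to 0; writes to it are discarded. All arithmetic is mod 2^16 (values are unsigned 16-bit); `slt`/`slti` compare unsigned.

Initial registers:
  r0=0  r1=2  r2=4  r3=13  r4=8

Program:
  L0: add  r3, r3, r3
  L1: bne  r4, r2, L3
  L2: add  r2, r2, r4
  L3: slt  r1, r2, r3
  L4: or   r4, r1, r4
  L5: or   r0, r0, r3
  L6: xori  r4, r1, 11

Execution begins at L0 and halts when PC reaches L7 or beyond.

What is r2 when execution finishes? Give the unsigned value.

12

PC=0  add  r3, r3, r3        | r0=0 r1=2 r2=4 r3=26 r4=8
PC=1  bne  r4, r2, L3        | r0=0 r1=2 r2=4 r3=26 r4=8  [TAKEN]
PC=2  add  r2, r2, r4        | r0=0 r1=2 r2=12 r3=26 r4=8
PC=3  slt  r1, r2, r3        | r0=0 r1=1 r2=12 r3=26 r4=8
PC=4  or   r4, r1, r4        | r0=0 r1=1 r2=12 r3=26 r4=9
PC=5  or   r0, r0, r3        | r0=0 r1=1 r2=12 r3=26 r4=9
PC=6  xori  r4, r1, 11       | r0=0 r1=1 r2=12 r3=26 r4=10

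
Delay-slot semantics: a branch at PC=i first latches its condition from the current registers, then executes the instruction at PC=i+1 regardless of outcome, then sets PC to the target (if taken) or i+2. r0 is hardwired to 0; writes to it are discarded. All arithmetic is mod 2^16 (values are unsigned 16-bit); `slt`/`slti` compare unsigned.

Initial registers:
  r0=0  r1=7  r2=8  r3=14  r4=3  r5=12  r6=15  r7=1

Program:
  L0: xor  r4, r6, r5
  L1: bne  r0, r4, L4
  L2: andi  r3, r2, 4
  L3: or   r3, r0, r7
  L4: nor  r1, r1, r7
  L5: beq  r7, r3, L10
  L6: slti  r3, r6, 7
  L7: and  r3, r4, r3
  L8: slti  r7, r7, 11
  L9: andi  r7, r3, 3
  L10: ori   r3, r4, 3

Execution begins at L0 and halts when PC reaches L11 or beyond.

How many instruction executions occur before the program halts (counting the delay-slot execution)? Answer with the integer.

10

#0 xor  r4, r6, r5 ; 0/7/8/14/3/12/15/1
#1 bne  r0, r4, L4 ; 0/7/8/14/3/12/15/1 ; →target
#2 andi  r3, r2, 4 ; 0/7/8/0/3/12/15/1
#4 nor  r1, r1, r7 ; 0/65528/8/0/3/12/15/1
#5 beq  r7, r3, L10 ; 0/65528/8/0/3/12/15/1 ; →fallthru
#6 slti  r3, r6, 7 ; 0/65528/8/0/3/12/15/1
#7 and  r3, r4, r3 ; 0/65528/8/0/3/12/15/1
#8 slti  r7, r7, 11 ; 0/65528/8/0/3/12/15/1
#9 andi  r7, r3, 3 ; 0/65528/8/0/3/12/15/0
#10 ori   r3, r4, 3 ; 0/65528/8/3/3/12/15/0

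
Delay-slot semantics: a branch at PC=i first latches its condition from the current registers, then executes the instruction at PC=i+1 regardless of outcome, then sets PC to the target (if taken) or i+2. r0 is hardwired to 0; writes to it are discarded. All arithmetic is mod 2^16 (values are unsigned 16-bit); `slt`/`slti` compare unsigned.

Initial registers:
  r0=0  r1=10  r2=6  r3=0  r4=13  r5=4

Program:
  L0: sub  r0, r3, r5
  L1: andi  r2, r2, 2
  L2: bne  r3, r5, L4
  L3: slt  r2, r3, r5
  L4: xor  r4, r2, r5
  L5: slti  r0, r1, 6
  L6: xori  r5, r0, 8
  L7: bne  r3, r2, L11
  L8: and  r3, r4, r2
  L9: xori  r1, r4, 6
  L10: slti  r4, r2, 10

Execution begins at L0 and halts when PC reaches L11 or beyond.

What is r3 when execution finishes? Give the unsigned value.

1

[0] sub  r0, r3, r5  →  {r0:0, r1:10, r2:6, r3:0, r4:13, r5:4}
[1] andi  r2, r2, 2  →  {r0:0, r1:10, r2:2, r3:0, r4:13, r5:4}
[2] bne  r3, r5, L4  →  {r0:0, r1:10, r2:2, r3:0, r4:13, r5:4}  ⟨branch taken⟩
[3] slt  r2, r3, r5  →  {r0:0, r1:10, r2:1, r3:0, r4:13, r5:4}
[4] xor  r4, r2, r5  →  {r0:0, r1:10, r2:1, r3:0, r4:5, r5:4}
[5] slti  r0, r1, 6  →  {r0:0, r1:10, r2:1, r3:0, r4:5, r5:4}
[6] xori  r5, r0, 8  →  {r0:0, r1:10, r2:1, r3:0, r4:5, r5:8}
[7] bne  r3, r2, L11  →  {r0:0, r1:10, r2:1, r3:0, r4:5, r5:8}  ⟨branch taken⟩
[8] and  r3, r4, r2  →  {r0:0, r1:10, r2:1, r3:1, r4:5, r5:8}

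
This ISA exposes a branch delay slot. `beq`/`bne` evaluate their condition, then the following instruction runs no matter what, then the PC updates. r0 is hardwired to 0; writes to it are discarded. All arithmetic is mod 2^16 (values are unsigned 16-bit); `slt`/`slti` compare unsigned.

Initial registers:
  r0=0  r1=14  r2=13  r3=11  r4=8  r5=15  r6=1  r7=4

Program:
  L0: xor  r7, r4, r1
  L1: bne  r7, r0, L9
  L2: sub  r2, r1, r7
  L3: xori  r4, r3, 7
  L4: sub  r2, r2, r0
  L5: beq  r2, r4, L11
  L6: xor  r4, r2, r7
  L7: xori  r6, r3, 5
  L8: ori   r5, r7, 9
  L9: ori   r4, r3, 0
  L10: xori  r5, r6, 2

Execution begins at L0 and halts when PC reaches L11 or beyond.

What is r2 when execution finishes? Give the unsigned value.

8

  step pc=0: xor  r7, r4, r1  regs=(0,14,13,11,8,15,1,6)
  step pc=1: bne  r7, r0, L9  cond=T  regs=(0,14,13,11,8,15,1,6)
  step pc=2: sub  r2, r1, r7  regs=(0,14,8,11,8,15,1,6)
  step pc=9: ori   r4, r3, 0  regs=(0,14,8,11,11,15,1,6)
  step pc=10: xori  r5, r6, 2  regs=(0,14,8,11,11,3,1,6)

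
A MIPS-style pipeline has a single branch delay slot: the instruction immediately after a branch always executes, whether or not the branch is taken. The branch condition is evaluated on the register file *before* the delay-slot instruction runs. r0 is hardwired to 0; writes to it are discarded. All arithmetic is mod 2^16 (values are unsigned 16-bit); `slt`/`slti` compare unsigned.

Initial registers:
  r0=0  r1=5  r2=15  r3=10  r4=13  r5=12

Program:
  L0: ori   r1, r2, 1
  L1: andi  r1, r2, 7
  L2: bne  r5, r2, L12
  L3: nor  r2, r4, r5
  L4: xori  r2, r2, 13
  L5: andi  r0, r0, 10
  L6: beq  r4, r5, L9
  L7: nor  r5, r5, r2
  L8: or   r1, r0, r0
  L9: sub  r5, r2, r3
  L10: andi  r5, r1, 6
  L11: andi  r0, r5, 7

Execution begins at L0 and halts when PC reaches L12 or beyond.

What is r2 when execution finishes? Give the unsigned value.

  step pc=0: ori   r1, r2, 1  regs=(0,15,15,10,13,12)
  step pc=1: andi  r1, r2, 7  regs=(0,7,15,10,13,12)
  step pc=2: bne  r5, r2, L12  cond=T  regs=(0,7,15,10,13,12)
  step pc=3: nor  r2, r4, r5  regs=(0,7,65522,10,13,12)

65522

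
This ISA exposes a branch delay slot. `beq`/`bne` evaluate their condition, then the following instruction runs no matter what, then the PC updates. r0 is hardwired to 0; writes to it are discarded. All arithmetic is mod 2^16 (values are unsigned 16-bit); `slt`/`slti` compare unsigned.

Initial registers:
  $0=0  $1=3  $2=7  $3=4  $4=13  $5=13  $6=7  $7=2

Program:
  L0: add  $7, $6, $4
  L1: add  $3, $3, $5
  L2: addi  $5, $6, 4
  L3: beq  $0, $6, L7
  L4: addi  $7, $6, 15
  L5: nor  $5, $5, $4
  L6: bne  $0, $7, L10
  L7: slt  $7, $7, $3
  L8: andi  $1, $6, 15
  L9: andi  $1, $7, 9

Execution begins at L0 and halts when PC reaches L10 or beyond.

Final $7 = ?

0

  step pc=0: add  $7, $6, $4  regs=(0,3,7,4,13,13,7,20)
  step pc=1: add  $3, $3, $5  regs=(0,3,7,17,13,13,7,20)
  step pc=2: addi  $5, $6, 4  regs=(0,3,7,17,13,11,7,20)
  step pc=3: beq  $0, $6, L7  cond=F  regs=(0,3,7,17,13,11,7,20)
  step pc=4: addi  $7, $6, 15  regs=(0,3,7,17,13,11,7,22)
  step pc=5: nor  $5, $5, $4  regs=(0,3,7,17,13,65520,7,22)
  step pc=6: bne  $0, $7, L10  cond=T  regs=(0,3,7,17,13,65520,7,22)
  step pc=7: slt  $7, $7, $3  regs=(0,3,7,17,13,65520,7,0)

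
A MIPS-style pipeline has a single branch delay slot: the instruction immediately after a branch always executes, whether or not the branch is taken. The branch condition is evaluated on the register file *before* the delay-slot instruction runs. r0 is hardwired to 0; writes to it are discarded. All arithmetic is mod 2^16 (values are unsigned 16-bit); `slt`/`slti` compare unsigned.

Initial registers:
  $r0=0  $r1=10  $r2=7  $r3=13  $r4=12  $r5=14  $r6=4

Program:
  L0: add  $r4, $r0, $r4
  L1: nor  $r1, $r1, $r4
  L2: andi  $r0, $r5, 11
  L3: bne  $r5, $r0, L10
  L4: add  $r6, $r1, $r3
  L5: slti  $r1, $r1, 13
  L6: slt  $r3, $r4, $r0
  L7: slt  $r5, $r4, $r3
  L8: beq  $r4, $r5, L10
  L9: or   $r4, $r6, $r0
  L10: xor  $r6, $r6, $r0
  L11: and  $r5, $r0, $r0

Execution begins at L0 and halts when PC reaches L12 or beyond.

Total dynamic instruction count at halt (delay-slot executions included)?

[0] add  $r4, $r0, $r4  →  {$r0:0, $r1:10, $r2:7, $r3:13, $r4:12, $r5:14, $r6:4}
[1] nor  $r1, $r1, $r4  →  {$r0:0, $r1:65521, $r2:7, $r3:13, $r4:12, $r5:14, $r6:4}
[2] andi  $r0, $r5, 11  →  {$r0:0, $r1:65521, $r2:7, $r3:13, $r4:12, $r5:14, $r6:4}
[3] bne  $r5, $r0, L10  →  {$r0:0, $r1:65521, $r2:7, $r3:13, $r4:12, $r5:14, $r6:4}  ⟨branch taken⟩
[4] add  $r6, $r1, $r3  →  {$r0:0, $r1:65521, $r2:7, $r3:13, $r4:12, $r5:14, $r6:65534}
[10] xor  $r6, $r6, $r0  →  {$r0:0, $r1:65521, $r2:7, $r3:13, $r4:12, $r5:14, $r6:65534}
[11] and  $r5, $r0, $r0  →  {$r0:0, $r1:65521, $r2:7, $r3:13, $r4:12, $r5:0, $r6:65534}

7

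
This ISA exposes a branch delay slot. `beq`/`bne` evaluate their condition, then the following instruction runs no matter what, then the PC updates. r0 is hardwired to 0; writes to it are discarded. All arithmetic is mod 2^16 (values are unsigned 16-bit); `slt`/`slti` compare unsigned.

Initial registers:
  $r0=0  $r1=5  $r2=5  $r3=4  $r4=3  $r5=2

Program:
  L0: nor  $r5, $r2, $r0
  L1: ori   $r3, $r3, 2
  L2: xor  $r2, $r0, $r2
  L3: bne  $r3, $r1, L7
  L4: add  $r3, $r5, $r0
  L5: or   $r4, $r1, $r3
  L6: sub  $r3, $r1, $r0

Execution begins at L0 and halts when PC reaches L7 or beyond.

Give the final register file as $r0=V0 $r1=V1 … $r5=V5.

$r0=0 $r1=5 $r2=5 $r3=65530 $r4=3 $r5=65530

[0] nor  $r5, $r2, $r0  →  {$r0:0, $r1:5, $r2:5, $r3:4, $r4:3, $r5:65530}
[1] ori   $r3, $r3, 2  →  {$r0:0, $r1:5, $r2:5, $r3:6, $r4:3, $r5:65530}
[2] xor  $r2, $r0, $r2  →  {$r0:0, $r1:5, $r2:5, $r3:6, $r4:3, $r5:65530}
[3] bne  $r3, $r1, L7  →  {$r0:0, $r1:5, $r2:5, $r3:6, $r4:3, $r5:65530}  ⟨branch taken⟩
[4] add  $r3, $r5, $r0  →  {$r0:0, $r1:5, $r2:5, $r3:65530, $r4:3, $r5:65530}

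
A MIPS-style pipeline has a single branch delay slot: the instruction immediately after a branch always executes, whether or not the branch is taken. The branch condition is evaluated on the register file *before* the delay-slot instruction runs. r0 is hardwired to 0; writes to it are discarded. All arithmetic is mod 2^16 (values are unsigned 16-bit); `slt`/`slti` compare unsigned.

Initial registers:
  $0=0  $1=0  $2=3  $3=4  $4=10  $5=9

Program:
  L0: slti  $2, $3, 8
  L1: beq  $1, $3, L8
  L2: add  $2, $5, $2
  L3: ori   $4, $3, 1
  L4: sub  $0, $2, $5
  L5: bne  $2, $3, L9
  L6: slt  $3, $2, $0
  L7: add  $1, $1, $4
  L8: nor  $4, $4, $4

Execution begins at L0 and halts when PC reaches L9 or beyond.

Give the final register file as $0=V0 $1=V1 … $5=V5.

$0=0 $1=0 $2=10 $3=0 $4=5 $5=9

  step pc=0: slti  $2, $3, 8  regs=(0,0,1,4,10,9)
  step pc=1: beq  $1, $3, L8  cond=F  regs=(0,0,1,4,10,9)
  step pc=2: add  $2, $5, $2  regs=(0,0,10,4,10,9)
  step pc=3: ori   $4, $3, 1  regs=(0,0,10,4,5,9)
  step pc=4: sub  $0, $2, $5  regs=(0,0,10,4,5,9)
  step pc=5: bne  $2, $3, L9  cond=T  regs=(0,0,10,4,5,9)
  step pc=6: slt  $3, $2, $0  regs=(0,0,10,0,5,9)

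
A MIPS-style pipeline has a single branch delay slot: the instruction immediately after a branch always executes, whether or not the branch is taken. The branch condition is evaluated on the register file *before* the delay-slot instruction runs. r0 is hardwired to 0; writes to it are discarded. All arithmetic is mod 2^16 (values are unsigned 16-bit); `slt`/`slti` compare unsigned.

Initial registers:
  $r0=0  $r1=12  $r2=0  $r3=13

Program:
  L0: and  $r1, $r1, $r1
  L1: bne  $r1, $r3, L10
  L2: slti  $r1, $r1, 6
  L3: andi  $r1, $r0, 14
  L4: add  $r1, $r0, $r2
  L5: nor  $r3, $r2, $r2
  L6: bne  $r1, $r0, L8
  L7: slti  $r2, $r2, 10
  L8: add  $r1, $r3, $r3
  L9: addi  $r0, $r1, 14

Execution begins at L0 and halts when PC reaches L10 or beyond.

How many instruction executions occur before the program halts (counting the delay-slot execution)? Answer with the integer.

  step pc=0: and  $r1, $r1, $r1  regs=(0,12,0,13)
  step pc=1: bne  $r1, $r3, L10  cond=T  regs=(0,12,0,13)
  step pc=2: slti  $r1, $r1, 6  regs=(0,0,0,13)

3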